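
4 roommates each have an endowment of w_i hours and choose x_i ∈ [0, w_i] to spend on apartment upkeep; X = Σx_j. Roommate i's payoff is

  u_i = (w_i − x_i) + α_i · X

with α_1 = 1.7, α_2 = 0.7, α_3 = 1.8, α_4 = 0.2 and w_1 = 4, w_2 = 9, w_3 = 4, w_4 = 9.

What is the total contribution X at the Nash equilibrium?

8

∂u_i/∂x_i = α_i − 1, so roommate i contributes w_i if α_i > 1, else 0.
α_i > 1 for i ∈ {1, 3}; NE contributions (4, 0, 4, 0), X = 8.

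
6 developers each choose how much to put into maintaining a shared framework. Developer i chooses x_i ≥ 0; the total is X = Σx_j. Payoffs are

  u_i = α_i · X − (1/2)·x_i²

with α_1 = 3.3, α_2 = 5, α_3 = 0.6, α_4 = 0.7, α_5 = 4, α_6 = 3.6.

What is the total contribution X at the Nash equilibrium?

Developer i's FOC: ∂u_i/∂x_i = α_i − x_i = 0, so x_i* = α_i.
NE contributions = (3.3, 5, 0.6, 0.7, 4, 3.6); X = 17.2.

17.2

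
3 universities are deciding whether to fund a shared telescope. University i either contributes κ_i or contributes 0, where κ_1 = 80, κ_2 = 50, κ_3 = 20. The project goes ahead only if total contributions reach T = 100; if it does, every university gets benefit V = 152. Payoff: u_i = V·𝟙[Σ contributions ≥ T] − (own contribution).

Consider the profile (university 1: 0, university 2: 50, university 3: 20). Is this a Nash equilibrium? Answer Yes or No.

Total = 70 < 100: not provided.
University 1 (pledges 0, payoff 0): pledging 80 → total 150, payoff 72. Profitable deviation.

No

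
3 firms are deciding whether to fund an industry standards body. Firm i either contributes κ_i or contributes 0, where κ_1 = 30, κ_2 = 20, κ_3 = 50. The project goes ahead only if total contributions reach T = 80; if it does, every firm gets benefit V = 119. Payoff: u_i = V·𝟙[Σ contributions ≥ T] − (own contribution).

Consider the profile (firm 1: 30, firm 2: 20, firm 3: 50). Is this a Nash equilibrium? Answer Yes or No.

Total = 100 ≥ 80: provided.
Firm 1 (pledges 30, payoff 89): dropping to 0 → total 70, payoff 0. No gain.
Firm 2 (pledges 20, payoff 99): dropping to 0 → total 80, payoff 119. Profitable deviation.

No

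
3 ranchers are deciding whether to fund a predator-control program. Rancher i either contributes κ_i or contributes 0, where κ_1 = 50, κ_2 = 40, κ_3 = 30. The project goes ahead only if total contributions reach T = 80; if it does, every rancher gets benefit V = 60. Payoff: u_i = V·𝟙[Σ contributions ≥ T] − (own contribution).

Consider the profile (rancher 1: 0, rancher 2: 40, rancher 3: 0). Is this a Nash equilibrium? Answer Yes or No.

Total = 40 < 80: not provided.
Rancher 1 (pledges 0, payoff 0): pledging 50 → total 90, payoff 10. Profitable deviation.

No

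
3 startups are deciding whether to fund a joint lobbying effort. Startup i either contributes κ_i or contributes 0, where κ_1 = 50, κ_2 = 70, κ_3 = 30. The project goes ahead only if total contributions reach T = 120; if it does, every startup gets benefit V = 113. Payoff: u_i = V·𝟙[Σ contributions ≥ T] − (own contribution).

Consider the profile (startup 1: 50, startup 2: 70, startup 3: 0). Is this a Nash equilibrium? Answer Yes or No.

Total = 120 ≥ 120: provided.
Startup 1 (pledges 50, payoff 63): dropping to 0 → total 70, payoff 0. No gain.
Startup 2 (pledges 70, payoff 43): dropping to 0 → total 50, payoff 0. No gain.
Startup 3 (pledges 0, payoff 113): pledging 30 → total 150, payoff 83. No gain.

Yes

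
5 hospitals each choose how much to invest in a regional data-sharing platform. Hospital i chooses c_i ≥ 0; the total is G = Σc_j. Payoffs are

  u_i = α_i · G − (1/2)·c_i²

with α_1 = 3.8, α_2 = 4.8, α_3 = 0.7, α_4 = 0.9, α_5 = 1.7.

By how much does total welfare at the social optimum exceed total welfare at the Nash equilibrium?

233.25

Hospital i's FOC: ∂u_i/∂c_i = α_i − c_i = 0, so c_i* = α_i.
NE contributions = (3.8, 4.8, 0.7, 0.9, 1.7); G = 11.9.
W^NE = (Σα)·G − ½Σα_i² = 11.9² − ½·41.67 = 120.775.
Planner sets c_i = Σα_j = 11.9 for every i, so G^SO = 5·11.9 = 59.5.
W^SO = (Σα)·G^SO − ½·5·(Σα)² = (5/2)·11.9² = 354.025.
Deadweight loss = W^SO − W^NE = 233.25.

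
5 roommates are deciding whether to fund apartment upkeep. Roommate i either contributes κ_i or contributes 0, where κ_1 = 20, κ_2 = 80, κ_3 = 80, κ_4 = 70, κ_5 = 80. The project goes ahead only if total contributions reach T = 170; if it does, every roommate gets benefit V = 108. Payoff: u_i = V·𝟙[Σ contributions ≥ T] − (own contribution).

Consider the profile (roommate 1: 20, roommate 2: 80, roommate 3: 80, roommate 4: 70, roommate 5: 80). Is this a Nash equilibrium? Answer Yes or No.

Total = 330 ≥ 170: provided.
Roommate 1 (pledges 20, payoff 88): dropping to 0 → total 310, payoff 108. Profitable deviation.

No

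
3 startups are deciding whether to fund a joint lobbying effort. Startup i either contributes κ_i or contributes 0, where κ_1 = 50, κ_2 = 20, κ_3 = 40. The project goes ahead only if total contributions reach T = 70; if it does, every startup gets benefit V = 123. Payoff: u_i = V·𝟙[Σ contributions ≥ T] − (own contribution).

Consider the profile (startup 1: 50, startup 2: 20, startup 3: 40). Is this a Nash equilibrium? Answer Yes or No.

No

Total = 110 ≥ 70: provided.
Startup 1 (pledges 50, payoff 73): dropping to 0 → total 60, payoff 0. No gain.
Startup 2 (pledges 20, payoff 103): dropping to 0 → total 90, payoff 123. Profitable deviation.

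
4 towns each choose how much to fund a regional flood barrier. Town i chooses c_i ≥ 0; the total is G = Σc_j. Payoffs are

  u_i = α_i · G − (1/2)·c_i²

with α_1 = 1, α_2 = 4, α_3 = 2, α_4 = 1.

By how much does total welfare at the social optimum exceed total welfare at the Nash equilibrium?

75

Town i's FOC: ∂u_i/∂c_i = α_i − c_i = 0, so c_i* = α_i.
NE contributions = (1, 4, 2, 1); G = 8.
W^NE = (Σα)·G − ½Σα_i² = 8² − ½·22 = 53.
Planner sets c_i = Σα_j = 8 for every i, so G^SO = 4·8 = 32.
W^SO = (Σα)·G^SO − ½·4·(Σα)² = (4/2)·8² = 128.
Deadweight loss = W^SO − W^NE = 75.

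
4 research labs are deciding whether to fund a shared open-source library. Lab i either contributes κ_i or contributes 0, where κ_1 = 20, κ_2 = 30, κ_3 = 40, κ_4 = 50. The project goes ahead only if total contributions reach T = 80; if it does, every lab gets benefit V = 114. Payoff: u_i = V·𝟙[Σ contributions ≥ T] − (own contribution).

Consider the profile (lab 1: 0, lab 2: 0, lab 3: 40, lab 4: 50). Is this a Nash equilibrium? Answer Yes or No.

Yes

Total = 90 ≥ 80: provided.
Lab 1 (pledges 0, payoff 114): pledging 20 → total 110, payoff 94. No gain.
Lab 2 (pledges 0, payoff 114): pledging 30 → total 120, payoff 84. No gain.
Lab 3 (pledges 40, payoff 74): dropping to 0 → total 50, payoff 0. No gain.
Lab 4 (pledges 50, payoff 64): dropping to 0 → total 40, payoff 0. No gain.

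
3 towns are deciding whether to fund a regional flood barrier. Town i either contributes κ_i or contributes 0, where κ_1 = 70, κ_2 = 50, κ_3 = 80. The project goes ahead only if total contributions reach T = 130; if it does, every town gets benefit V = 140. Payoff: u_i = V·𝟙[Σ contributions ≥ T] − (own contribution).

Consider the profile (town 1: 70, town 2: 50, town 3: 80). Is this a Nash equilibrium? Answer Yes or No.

Total = 200 ≥ 130: provided.
Town 1 (pledges 70, payoff 70): dropping to 0 → total 130, payoff 140. Profitable deviation.

No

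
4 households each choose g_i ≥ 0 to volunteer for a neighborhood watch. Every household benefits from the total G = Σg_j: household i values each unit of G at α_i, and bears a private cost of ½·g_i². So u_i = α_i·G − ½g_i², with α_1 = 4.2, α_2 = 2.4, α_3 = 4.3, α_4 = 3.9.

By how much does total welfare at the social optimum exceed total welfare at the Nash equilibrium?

Household i's FOC: ∂u_i/∂g_i = α_i − g_i = 0, so g_i* = α_i.
NE contributions = (4.2, 2.4, 4.3, 3.9); G = 14.8.
W^NE = (Σα)·G − ½Σα_i² = 14.8² − ½·57.1 = 190.49.
Planner sets g_i = Σα_j = 14.8 for every i, so G^SO = 4·14.8 = 59.2.
W^SO = (Σα)·G^SO − ½·4·(Σα)² = (4/2)·14.8² = 438.08.
Deadweight loss = W^SO − W^NE = 247.59.

247.59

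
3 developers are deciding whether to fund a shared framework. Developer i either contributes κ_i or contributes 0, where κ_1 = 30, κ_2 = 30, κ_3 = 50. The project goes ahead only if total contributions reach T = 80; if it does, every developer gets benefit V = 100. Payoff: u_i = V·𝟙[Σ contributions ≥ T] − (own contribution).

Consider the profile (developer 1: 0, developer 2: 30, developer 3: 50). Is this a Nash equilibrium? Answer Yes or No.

Total = 80 ≥ 80: provided.
Developer 1 (pledges 0, payoff 100): pledging 30 → total 110, payoff 70. No gain.
Developer 2 (pledges 30, payoff 70): dropping to 0 → total 50, payoff 0. No gain.
Developer 3 (pledges 50, payoff 50): dropping to 0 → total 30, payoff 0. No gain.

Yes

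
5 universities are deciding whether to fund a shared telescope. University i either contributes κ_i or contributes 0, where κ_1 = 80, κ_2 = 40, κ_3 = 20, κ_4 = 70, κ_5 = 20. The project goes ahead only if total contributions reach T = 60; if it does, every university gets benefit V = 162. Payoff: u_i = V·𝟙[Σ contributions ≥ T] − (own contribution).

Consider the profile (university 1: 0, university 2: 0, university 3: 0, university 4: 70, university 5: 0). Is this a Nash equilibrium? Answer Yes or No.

Yes

Total = 70 ≥ 60: provided.
University 1 (pledges 0, payoff 162): pledging 80 → total 150, payoff 82. No gain.
University 2 (pledges 0, payoff 162): pledging 40 → total 110, payoff 122. No gain.
University 3 (pledges 0, payoff 162): pledging 20 → total 90, payoff 142. No gain.
University 4 (pledges 70, payoff 92): dropping to 0 → total 0, payoff 0. No gain.
University 5 (pledges 0, payoff 162): pledging 20 → total 90, payoff 142. No gain.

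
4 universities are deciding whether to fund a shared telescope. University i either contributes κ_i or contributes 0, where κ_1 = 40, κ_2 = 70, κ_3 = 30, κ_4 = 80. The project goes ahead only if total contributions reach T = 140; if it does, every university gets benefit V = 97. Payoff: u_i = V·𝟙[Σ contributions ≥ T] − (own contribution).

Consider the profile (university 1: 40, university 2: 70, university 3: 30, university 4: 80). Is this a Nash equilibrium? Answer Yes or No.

No

Total = 220 ≥ 140: provided.
University 1 (pledges 40, payoff 57): dropping to 0 → total 180, payoff 97. Profitable deviation.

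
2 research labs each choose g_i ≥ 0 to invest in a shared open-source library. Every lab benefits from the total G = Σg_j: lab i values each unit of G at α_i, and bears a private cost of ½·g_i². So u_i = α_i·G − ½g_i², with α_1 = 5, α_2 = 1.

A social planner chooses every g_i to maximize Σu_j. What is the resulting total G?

12

Planner FOC: ∂(Σu_j)/∂g_i = (Σα_j) − g_i = 0, so g_i^SO = Σα_j = 6 for every i; G^SO = 12.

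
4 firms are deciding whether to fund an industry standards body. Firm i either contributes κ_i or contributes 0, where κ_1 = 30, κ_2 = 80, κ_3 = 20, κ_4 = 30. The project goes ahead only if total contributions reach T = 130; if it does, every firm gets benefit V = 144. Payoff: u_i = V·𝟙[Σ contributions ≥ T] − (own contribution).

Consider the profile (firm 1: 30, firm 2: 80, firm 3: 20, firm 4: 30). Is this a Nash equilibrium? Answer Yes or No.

Total = 160 ≥ 130: provided.
Firm 1 (pledges 30, payoff 114): dropping to 0 → total 130, payoff 144. Profitable deviation.

No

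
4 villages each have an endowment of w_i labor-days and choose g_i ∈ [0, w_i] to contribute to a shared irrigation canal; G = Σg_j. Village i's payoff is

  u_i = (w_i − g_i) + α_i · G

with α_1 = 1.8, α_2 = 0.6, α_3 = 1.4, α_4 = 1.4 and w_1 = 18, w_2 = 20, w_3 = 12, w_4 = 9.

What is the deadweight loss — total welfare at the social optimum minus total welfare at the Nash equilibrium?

∂u_i/∂g_i = α_i − 1, so village i contributes w_i if α_i > 1, else 0.
α_i > 1 for i ∈ {1, 3, 4}; NE contributions (18, 0, 12, 9), G = 39.
W^NE = Σw_i − G^NE + (Σα_i)·G^NE = 59 + 4.2·39 = 222.8.
Planner: ∂(Σu_j)/∂g_i = Σα_j − 1 = 4.2 > 0, so everyone contributes w_i; G^SO = 59, W^SO = 59 + 4.2·59 = 306.8.
Deadweight loss = 84.

84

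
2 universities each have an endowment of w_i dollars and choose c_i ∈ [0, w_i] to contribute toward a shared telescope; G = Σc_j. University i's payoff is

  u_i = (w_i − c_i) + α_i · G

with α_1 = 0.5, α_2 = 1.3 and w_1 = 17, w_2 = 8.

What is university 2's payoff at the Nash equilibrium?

10.4

∂u_i/∂c_i = α_i − 1, so university i contributes w_i if α_i > 1, else 0.
α_i > 1 for i ∈ {2}; NE contributions (0, 8), G = 8.
u_2 = (8 − 8) + 1.3·8 = 10.4.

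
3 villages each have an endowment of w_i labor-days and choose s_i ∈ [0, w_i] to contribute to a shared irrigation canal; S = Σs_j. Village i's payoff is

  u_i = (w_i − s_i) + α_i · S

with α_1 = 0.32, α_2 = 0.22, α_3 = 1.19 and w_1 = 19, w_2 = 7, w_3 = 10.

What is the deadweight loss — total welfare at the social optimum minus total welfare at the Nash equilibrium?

18.98

∂u_i/∂s_i = α_i − 1, so village i contributes w_i if α_i > 1, else 0.
α_i > 1 for i ∈ {3}; NE contributions (0, 0, 10), S = 10.
W^NE = Σw_i − S^NE + (Σα_i)·S^NE = 36 + 0.73·10 = 43.3.
Planner: ∂(Σu_j)/∂s_i = Σα_j − 1 = 0.73 > 0, so everyone contributes w_i; S^SO = 36, W^SO = 36 + 0.73·36 = 62.28.
Deadweight loss = 18.98.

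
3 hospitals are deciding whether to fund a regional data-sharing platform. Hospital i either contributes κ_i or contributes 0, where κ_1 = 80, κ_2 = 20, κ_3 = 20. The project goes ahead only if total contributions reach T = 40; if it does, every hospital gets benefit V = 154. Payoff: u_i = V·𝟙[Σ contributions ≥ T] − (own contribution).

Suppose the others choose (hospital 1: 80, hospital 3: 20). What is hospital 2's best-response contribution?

0

Others' total = 100 ≥ 40; contributing adds cost 20 for no extra benefit.
Best response: 0.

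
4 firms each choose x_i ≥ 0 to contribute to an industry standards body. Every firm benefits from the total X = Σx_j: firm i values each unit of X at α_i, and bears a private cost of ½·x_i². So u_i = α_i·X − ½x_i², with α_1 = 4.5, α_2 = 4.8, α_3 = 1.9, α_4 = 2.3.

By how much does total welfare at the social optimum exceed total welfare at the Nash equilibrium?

208.345

Firm i's FOC: ∂u_i/∂x_i = α_i − x_i = 0, so x_i* = α_i.
NE contributions = (4.5, 4.8, 1.9, 2.3); X = 13.5.
W^NE = (Σα)·X − ½Σα_i² = 13.5² − ½·52.19 = 156.155.
Planner sets x_i = Σα_j = 13.5 for every i, so X^SO = 4·13.5 = 54.
W^SO = (Σα)·X^SO − ½·4·(Σα)² = (4/2)·13.5² = 364.5.
Deadweight loss = W^SO − W^NE = 208.345.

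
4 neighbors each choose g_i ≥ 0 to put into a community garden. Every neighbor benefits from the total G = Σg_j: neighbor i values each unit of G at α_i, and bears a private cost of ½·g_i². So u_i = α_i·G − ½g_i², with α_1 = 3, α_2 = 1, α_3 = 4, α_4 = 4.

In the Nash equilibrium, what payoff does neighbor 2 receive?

11.5

Neighbor i's FOC: ∂u_i/∂g_i = α_i − g_i = 0, so g_i* = α_i.
NE contributions = (3, 1, 4, 4); G = 12.
u_2 = α_2·G − ½·(g_2)² = 1·12 − ½·1² = 11.5.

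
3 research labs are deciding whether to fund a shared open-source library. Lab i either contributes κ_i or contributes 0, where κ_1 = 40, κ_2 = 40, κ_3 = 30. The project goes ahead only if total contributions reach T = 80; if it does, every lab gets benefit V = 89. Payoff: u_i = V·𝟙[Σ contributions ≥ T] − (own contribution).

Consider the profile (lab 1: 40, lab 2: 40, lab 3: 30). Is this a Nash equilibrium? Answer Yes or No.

Total = 110 ≥ 80: provided.
Lab 1 (pledges 40, payoff 49): dropping to 0 → total 70, payoff 0. No gain.
Lab 2 (pledges 40, payoff 49): dropping to 0 → total 70, payoff 0. No gain.
Lab 3 (pledges 30, payoff 59): dropping to 0 → total 80, payoff 89. Profitable deviation.

No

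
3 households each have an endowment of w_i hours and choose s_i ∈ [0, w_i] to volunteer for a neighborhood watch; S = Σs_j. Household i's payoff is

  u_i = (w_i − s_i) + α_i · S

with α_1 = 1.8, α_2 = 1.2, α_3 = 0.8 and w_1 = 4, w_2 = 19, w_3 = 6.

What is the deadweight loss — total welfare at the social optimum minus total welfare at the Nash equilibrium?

∂u_i/∂s_i = α_i − 1, so household i contributes w_i if α_i > 1, else 0.
α_i > 1 for i ∈ {1, 2}; NE contributions (4, 19, 0), S = 23.
W^NE = Σw_i − S^NE + (Σα_i)·S^NE = 29 + 2.8·23 = 93.4.
Planner: ∂(Σu_j)/∂s_i = Σα_j − 1 = 2.8 > 0, so everyone contributes w_i; S^SO = 29, W^SO = 29 + 2.8·29 = 110.2.
Deadweight loss = 16.8.

16.8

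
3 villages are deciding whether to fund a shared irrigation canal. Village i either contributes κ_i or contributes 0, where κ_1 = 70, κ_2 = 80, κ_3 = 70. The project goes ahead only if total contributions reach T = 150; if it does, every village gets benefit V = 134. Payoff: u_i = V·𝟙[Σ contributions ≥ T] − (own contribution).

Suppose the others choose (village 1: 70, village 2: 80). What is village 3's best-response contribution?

Others' total = 150 ≥ 150; contributing adds cost 70 for no extra benefit.
Best response: 0.

0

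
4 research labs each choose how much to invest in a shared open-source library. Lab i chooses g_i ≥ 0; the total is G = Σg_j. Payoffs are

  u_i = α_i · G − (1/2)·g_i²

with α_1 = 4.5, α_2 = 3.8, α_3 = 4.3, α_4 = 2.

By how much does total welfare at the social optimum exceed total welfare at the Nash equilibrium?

241.75

Lab i's FOC: ∂u_i/∂g_i = α_i − g_i = 0, so g_i* = α_i.
NE contributions = (4.5, 3.8, 4.3, 2); G = 14.6.
W^NE = (Σα)·G − ½Σα_i² = 14.6² − ½·57.18 = 184.57.
Planner sets g_i = Σα_j = 14.6 for every i, so G^SO = 4·14.6 = 58.4.
W^SO = (Σα)·G^SO − ½·4·(Σα)² = (4/2)·14.6² = 426.32.
Deadweight loss = W^SO − W^NE = 241.75.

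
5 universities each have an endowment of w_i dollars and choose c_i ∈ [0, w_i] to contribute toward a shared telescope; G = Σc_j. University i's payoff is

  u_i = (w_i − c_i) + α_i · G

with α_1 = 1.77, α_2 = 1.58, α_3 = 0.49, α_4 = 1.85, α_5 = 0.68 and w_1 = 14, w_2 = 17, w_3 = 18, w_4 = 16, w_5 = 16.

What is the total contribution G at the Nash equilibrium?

∂u_i/∂c_i = α_i − 1, so university i contributes w_i if α_i > 1, else 0.
α_i > 1 for i ∈ {1, 2, 4}; NE contributions (14, 17, 0, 16, 0), G = 47.

47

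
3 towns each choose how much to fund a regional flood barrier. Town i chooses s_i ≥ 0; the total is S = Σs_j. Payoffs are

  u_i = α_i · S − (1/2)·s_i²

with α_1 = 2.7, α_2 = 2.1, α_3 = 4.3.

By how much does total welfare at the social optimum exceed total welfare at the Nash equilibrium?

Town i's FOC: ∂u_i/∂s_i = α_i − s_i = 0, so s_i* = α_i.
NE contributions = (2.7, 2.1, 4.3); S = 9.1.
W^NE = (Σα)·S − ½Σα_i² = 9.1² − ½·30.19 = 67.715.
Planner sets s_i = Σα_j = 9.1 for every i, so S^SO = 3·9.1 = 27.3.
W^SO = (Σα)·S^SO − ½·3·(Σα)² = (3/2)·9.1² = 124.215.
Deadweight loss = W^SO − W^NE = 56.5.

56.5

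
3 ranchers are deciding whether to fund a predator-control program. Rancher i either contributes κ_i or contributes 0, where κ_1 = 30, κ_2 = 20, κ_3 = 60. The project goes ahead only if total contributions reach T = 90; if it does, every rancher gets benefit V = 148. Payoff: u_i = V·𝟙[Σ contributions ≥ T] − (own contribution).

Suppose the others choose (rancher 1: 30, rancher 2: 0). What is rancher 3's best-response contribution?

Others' total = 30. Contributing 60 brings total to 90 ≥ 90: gain V − κ_3 = 88.
Best response: 60.

60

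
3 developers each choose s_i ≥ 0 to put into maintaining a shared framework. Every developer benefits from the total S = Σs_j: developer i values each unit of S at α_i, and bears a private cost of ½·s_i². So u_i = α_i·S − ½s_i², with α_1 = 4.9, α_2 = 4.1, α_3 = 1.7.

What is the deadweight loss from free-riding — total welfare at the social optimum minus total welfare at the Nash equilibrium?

Developer i's FOC: ∂u_i/∂s_i = α_i − s_i = 0, so s_i* = α_i.
NE contributions = (4.9, 4.1, 1.7); S = 10.7.
W^NE = (Σα)·S − ½Σα_i² = 10.7² − ½·43.71 = 92.635.
Planner sets s_i = Σα_j = 10.7 for every i, so S^SO = 3·10.7 = 32.1.
W^SO = (Σα)·S^SO − ½·3·(Σα)² = (3/2)·10.7² = 171.735.
Deadweight loss = W^SO − W^NE = 79.1.

79.1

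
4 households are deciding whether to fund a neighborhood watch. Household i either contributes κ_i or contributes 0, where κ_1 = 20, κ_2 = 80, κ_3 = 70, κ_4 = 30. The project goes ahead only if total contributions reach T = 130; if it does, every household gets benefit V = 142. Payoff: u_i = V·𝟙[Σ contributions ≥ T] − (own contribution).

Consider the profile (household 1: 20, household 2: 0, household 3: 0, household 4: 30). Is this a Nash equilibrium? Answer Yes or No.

Total = 50 < 130: not provided.
Household 1 (pledges 20, payoff -20): dropping to 0 → total 30, payoff 0. Profitable deviation.

No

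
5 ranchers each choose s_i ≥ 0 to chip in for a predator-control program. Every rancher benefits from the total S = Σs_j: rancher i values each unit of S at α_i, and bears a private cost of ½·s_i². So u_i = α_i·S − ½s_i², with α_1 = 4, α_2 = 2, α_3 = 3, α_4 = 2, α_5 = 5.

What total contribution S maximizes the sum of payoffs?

80

Planner FOC: ∂(Σu_j)/∂s_i = (Σα_j) − s_i = 0, so s_i^SO = Σα_j = 16 for every i; S^SO = 80.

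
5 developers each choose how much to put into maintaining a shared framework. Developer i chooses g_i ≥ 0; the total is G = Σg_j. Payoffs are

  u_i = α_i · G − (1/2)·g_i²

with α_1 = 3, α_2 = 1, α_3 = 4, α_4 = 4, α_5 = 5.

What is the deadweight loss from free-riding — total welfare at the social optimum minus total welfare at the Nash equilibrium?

Developer i's FOC: ∂u_i/∂g_i = α_i − g_i = 0, so g_i* = α_i.
NE contributions = (3, 1, 4, 4, 5); G = 17.
W^NE = (Σα)·G − ½Σα_i² = 17² − ½·67 = 255.5.
Planner sets g_i = Σα_j = 17 for every i, so G^SO = 5·17 = 85.
W^SO = (Σα)·G^SO − ½·5·(Σα)² = (5/2)·17² = 722.5.
Deadweight loss = W^SO − W^NE = 467.

467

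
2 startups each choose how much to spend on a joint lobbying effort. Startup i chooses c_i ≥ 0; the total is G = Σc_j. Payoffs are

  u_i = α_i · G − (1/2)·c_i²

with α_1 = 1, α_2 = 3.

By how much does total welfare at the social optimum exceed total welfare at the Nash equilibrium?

Startup i's FOC: ∂u_i/∂c_i = α_i − c_i = 0, so c_i* = α_i.
NE contributions = (1, 3); G = 4.
W^NE = (Σα)·G − ½Σα_i² = 4² − ½·10 = 11.
Planner sets c_i = Σα_j = 4 for every i, so G^SO = 2·4 = 8.
W^SO = (Σα)·G^SO − ½·2·(Σα)² = (2/2)·4² = 16.
Deadweight loss = W^SO − W^NE = 5.

5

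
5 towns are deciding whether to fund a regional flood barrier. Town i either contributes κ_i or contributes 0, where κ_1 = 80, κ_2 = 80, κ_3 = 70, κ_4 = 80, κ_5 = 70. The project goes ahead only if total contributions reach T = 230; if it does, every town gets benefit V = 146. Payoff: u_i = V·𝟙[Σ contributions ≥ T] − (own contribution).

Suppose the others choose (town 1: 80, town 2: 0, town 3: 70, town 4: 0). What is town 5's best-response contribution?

0

Others' total = 150. Even contributing 70 gives 220 < 230: no benefit either way.
Best response: 0.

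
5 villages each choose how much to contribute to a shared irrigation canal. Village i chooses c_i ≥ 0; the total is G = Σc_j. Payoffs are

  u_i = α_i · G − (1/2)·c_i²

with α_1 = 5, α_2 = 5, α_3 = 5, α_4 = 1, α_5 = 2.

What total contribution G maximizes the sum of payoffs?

90

Planner FOC: ∂(Σu_j)/∂c_i = (Σα_j) − c_i = 0, so c_i^SO = Σα_j = 18 for every i; G^SO = 90.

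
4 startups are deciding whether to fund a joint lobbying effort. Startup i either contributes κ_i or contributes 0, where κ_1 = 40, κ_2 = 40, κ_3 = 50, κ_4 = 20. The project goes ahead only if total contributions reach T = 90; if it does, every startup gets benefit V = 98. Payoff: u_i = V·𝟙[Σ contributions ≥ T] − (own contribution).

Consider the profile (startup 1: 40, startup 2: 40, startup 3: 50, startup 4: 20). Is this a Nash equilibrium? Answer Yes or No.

Total = 150 ≥ 90: provided.
Startup 1 (pledges 40, payoff 58): dropping to 0 → total 110, payoff 98. Profitable deviation.

No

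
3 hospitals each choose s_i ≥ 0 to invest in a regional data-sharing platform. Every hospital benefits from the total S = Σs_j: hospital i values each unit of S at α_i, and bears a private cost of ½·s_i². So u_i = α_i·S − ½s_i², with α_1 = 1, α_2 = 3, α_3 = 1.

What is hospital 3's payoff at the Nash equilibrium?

Hospital i's FOC: ∂u_i/∂s_i = α_i − s_i = 0, so s_i* = α_i.
NE contributions = (1, 3, 1); S = 5.
u_3 = α_3·S − ½·(s_3)² = 1·5 − ½·1² = 4.5.

4.5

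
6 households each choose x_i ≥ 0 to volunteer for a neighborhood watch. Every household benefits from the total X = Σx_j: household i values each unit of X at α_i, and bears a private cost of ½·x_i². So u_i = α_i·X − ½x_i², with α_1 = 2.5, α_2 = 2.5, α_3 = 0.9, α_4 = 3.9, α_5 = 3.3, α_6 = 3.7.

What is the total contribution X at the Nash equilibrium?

Household i's FOC: ∂u_i/∂x_i = α_i − x_i = 0, so x_i* = α_i.
NE contributions = (2.5, 2.5, 0.9, 3.9, 3.3, 3.7); X = 16.8.

16.8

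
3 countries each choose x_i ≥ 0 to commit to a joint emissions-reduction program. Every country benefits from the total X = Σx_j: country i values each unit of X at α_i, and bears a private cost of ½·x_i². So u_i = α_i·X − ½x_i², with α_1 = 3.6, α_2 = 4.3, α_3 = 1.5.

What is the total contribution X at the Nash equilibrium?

9.4

Country i's FOC: ∂u_i/∂x_i = α_i − x_i = 0, so x_i* = α_i.
NE contributions = (3.6, 4.3, 1.5); X = 9.4.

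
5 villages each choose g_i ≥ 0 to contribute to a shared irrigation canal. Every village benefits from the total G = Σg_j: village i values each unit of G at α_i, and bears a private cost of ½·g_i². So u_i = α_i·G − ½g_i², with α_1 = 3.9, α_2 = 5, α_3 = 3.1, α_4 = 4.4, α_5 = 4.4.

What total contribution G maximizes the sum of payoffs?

Planner FOC: ∂(Σu_j)/∂g_i = (Σα_j) − g_i = 0, so g_i^SO = Σα_j = 20.8 for every i; G^SO = 104.

104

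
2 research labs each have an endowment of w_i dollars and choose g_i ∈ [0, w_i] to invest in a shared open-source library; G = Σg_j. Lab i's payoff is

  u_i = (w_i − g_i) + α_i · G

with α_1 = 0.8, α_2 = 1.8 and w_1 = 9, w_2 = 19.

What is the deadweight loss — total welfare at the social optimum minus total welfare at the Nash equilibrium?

14.4

∂u_i/∂g_i = α_i − 1, so lab i contributes w_i if α_i > 1, else 0.
α_i > 1 for i ∈ {2}; NE contributions (0, 19), G = 19.
W^NE = Σw_i − G^NE + (Σα_i)·G^NE = 28 + 1.6·19 = 58.4.
Planner: ∂(Σu_j)/∂g_i = Σα_j − 1 = 1.6 > 0, so everyone contributes w_i; G^SO = 28, W^SO = 28 + 1.6·28 = 72.8.
Deadweight loss = 14.4.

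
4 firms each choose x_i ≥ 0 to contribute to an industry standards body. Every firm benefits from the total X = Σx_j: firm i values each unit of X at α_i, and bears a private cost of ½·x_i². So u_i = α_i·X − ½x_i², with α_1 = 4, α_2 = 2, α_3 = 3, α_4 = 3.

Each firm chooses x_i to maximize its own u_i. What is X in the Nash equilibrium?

12

Firm i's FOC: ∂u_i/∂x_i = α_i − x_i = 0, so x_i* = α_i.
NE contributions = (4, 2, 3, 3); X = 12.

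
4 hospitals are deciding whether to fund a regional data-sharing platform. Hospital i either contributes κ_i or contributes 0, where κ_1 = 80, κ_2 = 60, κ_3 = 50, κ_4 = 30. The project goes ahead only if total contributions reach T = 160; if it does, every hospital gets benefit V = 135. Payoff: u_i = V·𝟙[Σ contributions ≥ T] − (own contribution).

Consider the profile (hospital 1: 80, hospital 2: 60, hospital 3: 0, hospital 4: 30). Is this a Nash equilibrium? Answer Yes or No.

Yes

Total = 170 ≥ 160: provided.
Hospital 1 (pledges 80, payoff 55): dropping to 0 → total 90, payoff 0. No gain.
Hospital 2 (pledges 60, payoff 75): dropping to 0 → total 110, payoff 0. No gain.
Hospital 3 (pledges 0, payoff 135): pledging 50 → total 220, payoff 85. No gain.
Hospital 4 (pledges 30, payoff 105): dropping to 0 → total 140, payoff 0. No gain.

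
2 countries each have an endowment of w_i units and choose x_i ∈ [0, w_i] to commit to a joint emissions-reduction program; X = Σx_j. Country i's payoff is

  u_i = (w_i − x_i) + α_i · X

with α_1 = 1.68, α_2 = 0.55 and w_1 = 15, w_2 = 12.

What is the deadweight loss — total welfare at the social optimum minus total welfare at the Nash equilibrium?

14.76

∂u_i/∂x_i = α_i − 1, so country i contributes w_i if α_i > 1, else 0.
α_i > 1 for i ∈ {1}; NE contributions (15, 0), X = 15.
W^NE = Σw_i − X^NE + (Σα_i)·X^NE = 27 + 1.23·15 = 45.45.
Planner: ∂(Σu_j)/∂x_i = Σα_j − 1 = 1.23 > 0, so everyone contributes w_i; X^SO = 27, W^SO = 27 + 1.23·27 = 60.21.
Deadweight loss = 14.76.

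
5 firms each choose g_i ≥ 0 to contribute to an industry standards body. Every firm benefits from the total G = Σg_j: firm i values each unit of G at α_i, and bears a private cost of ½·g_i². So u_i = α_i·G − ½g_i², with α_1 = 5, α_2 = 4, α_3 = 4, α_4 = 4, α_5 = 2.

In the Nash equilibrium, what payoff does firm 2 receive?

68

Firm i's FOC: ∂u_i/∂g_i = α_i − g_i = 0, so g_i* = α_i.
NE contributions = (5, 4, 4, 4, 2); G = 19.
u_2 = α_2·G − ½·(g_2)² = 4·19 − ½·4² = 68.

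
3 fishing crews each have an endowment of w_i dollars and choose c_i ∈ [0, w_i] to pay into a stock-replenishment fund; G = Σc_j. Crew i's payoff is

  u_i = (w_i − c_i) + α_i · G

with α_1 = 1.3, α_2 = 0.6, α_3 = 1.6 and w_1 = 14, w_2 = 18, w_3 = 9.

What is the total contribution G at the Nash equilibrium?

23

∂u_i/∂c_i = α_i − 1, so crew i contributes w_i if α_i > 1, else 0.
α_i > 1 for i ∈ {1, 3}; NE contributions (14, 0, 9), G = 23.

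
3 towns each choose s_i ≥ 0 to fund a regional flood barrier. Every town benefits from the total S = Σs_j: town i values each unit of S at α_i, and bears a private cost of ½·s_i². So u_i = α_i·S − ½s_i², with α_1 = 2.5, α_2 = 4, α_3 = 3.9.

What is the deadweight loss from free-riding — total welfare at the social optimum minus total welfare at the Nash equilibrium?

Town i's FOC: ∂u_i/∂s_i = α_i − s_i = 0, so s_i* = α_i.
NE contributions = (2.5, 4, 3.9); S = 10.4.
W^NE = (Σα)·S − ½Σα_i² = 10.4² − ½·37.46 = 89.43.
Planner sets s_i = Σα_j = 10.4 for every i, so S^SO = 3·10.4 = 31.2.
W^SO = (Σα)·S^SO − ½·3·(Σα)² = (3/2)·10.4² = 162.24.
Deadweight loss = W^SO − W^NE = 72.81.

72.81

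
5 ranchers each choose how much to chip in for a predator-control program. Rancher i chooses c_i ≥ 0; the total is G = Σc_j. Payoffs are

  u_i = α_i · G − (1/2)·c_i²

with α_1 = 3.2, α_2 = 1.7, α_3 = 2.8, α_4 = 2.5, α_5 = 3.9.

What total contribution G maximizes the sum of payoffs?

Planner FOC: ∂(Σu_j)/∂c_i = (Σα_j) − c_i = 0, so c_i^SO = Σα_j = 14.1 for every i; G^SO = 70.5.

70.5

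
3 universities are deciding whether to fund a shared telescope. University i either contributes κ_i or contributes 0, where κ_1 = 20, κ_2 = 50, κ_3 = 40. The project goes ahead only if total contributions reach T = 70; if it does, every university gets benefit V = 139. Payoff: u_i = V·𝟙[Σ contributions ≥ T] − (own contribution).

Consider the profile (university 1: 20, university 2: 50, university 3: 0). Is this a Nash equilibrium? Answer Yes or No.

Yes

Total = 70 ≥ 70: provided.
University 1 (pledges 20, payoff 119): dropping to 0 → total 50, payoff 0. No gain.
University 2 (pledges 50, payoff 89): dropping to 0 → total 20, payoff 0. No gain.
University 3 (pledges 0, payoff 139): pledging 40 → total 110, payoff 99. No gain.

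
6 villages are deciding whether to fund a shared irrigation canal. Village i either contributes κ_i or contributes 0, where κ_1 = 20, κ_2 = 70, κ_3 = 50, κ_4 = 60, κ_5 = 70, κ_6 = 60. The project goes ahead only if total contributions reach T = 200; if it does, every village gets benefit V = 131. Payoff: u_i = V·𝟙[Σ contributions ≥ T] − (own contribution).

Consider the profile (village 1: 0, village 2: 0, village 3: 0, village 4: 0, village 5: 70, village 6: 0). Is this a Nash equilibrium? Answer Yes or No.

Total = 70 < 200: not provided.
Village 1 (pledges 0, payoff 0): pledging 20 → total 90, payoff -20. No gain.
Village 2 (pledges 0, payoff 0): pledging 70 → total 140, payoff -70. No gain.
Village 3 (pledges 0, payoff 0): pledging 50 → total 120, payoff -50. No gain.
Village 4 (pledges 0, payoff 0): pledging 60 → total 130, payoff -60. No gain.
Village 5 (pledges 70, payoff -70): dropping to 0 → total 0, payoff 0. Profitable deviation.

No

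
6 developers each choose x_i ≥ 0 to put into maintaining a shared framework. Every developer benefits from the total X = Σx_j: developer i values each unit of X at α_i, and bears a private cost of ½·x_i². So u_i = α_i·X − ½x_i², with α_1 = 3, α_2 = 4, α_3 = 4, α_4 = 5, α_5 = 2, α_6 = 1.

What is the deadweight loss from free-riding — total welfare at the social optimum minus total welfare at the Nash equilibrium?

757.5

Developer i's FOC: ∂u_i/∂x_i = α_i − x_i = 0, so x_i* = α_i.
NE contributions = (3, 4, 4, 5, 2, 1); X = 19.
W^NE = (Σα)·X − ½Σα_i² = 19² − ½·71 = 325.5.
Planner sets x_i = Σα_j = 19 for every i, so X^SO = 6·19 = 114.
W^SO = (Σα)·X^SO − ½·6·(Σα)² = (6/2)·19² = 1083.
Deadweight loss = W^SO − W^NE = 757.5.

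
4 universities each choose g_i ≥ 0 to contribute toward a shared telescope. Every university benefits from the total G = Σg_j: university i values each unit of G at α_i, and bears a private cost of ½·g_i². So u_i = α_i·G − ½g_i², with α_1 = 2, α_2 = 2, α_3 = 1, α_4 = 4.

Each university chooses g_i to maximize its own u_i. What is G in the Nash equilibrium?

University i's FOC: ∂u_i/∂g_i = α_i − g_i = 0, so g_i* = α_i.
NE contributions = (2, 2, 1, 4); G = 9.

9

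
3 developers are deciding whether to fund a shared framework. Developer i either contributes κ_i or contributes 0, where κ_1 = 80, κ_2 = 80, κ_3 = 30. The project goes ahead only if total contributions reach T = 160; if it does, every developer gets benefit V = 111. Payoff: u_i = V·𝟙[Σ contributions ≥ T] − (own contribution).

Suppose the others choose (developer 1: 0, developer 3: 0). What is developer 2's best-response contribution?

Others' total = 0. Even contributing 80 gives 80 < 160: no benefit either way.
Best response: 0.

0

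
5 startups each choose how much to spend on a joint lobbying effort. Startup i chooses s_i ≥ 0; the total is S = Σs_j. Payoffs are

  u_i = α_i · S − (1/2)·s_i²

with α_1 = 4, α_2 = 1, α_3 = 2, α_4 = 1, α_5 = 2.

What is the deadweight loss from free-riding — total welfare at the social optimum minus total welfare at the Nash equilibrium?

Startup i's FOC: ∂u_i/∂s_i = α_i − s_i = 0, so s_i* = α_i.
NE contributions = (4, 1, 2, 1, 2); S = 10.
W^NE = (Σα)·S − ½Σα_i² = 10² − ½·26 = 87.
Planner sets s_i = Σα_j = 10 for every i, so S^SO = 5·10 = 50.
W^SO = (Σα)·S^SO − ½·5·(Σα)² = (5/2)·10² = 250.
Deadweight loss = W^SO − W^NE = 163.

163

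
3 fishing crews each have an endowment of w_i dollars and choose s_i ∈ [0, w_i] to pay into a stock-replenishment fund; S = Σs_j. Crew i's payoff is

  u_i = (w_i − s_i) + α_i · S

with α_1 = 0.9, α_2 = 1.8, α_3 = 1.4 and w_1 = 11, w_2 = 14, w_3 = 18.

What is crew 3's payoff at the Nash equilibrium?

44.8

∂u_i/∂s_i = α_i − 1, so crew i contributes w_i if α_i > 1, else 0.
α_i > 1 for i ∈ {2, 3}; NE contributions (0, 14, 18), S = 32.
u_3 = (18 − 18) + 1.4·32 = 44.8.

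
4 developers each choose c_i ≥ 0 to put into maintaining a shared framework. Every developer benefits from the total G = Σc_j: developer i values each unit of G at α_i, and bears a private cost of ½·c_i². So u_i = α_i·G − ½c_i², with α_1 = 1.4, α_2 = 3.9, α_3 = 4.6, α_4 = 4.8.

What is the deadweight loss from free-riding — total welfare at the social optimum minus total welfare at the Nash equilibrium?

Developer i's FOC: ∂u_i/∂c_i = α_i − c_i = 0, so c_i* = α_i.
NE contributions = (1.4, 3.9, 4.6, 4.8); G = 14.7.
W^NE = (Σα)·G − ½Σα_i² = 14.7² − ½·61.37 = 185.405.
Planner sets c_i = Σα_j = 14.7 for every i, so G^SO = 4·14.7 = 58.8.
W^SO = (Σα)·G^SO − ½·4·(Σα)² = (4/2)·14.7² = 432.18.
Deadweight loss = W^SO − W^NE = 246.775.

246.775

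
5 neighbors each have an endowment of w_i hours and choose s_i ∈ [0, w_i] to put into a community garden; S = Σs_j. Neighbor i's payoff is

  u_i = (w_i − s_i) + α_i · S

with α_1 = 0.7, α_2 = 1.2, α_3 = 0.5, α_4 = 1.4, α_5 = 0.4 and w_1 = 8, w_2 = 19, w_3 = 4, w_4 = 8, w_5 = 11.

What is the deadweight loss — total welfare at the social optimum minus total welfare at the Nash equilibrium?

73.6

∂u_i/∂s_i = α_i − 1, so neighbor i contributes w_i if α_i > 1, else 0.
α_i > 1 for i ∈ {2, 4}; NE contributions (0, 19, 0, 8, 0), S = 27.
W^NE = Σw_i − S^NE + (Σα_i)·S^NE = 50 + 3.2·27 = 136.4.
Planner: ∂(Σu_j)/∂s_i = Σα_j − 1 = 3.2 > 0, so everyone contributes w_i; S^SO = 50, W^SO = 50 + 3.2·50 = 210.
Deadweight loss = 73.6.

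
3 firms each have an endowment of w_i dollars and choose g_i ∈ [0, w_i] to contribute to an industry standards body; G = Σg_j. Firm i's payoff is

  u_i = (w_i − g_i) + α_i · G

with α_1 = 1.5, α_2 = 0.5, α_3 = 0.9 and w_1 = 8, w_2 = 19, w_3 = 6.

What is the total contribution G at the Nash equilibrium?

8

∂u_i/∂g_i = α_i − 1, so firm i contributes w_i if α_i > 1, else 0.
α_i > 1 for i ∈ {1}; NE contributions (8, 0, 0), G = 8.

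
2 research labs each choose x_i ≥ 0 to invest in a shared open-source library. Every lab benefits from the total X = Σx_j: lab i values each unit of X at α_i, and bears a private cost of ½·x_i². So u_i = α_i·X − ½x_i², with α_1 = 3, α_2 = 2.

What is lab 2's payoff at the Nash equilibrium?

8

Lab i's FOC: ∂u_i/∂x_i = α_i − x_i = 0, so x_i* = α_i.
NE contributions = (3, 2); X = 5.
u_2 = α_2·X − ½·(x_2)² = 2·5 − ½·2² = 8.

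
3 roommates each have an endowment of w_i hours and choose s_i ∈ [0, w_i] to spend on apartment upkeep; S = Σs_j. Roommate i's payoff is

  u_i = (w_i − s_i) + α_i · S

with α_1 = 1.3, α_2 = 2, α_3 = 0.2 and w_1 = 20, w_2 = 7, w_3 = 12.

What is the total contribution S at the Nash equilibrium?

27

∂u_i/∂s_i = α_i − 1, so roommate i contributes w_i if α_i > 1, else 0.
α_i > 1 for i ∈ {1, 2}; NE contributions (20, 7, 0), S = 27.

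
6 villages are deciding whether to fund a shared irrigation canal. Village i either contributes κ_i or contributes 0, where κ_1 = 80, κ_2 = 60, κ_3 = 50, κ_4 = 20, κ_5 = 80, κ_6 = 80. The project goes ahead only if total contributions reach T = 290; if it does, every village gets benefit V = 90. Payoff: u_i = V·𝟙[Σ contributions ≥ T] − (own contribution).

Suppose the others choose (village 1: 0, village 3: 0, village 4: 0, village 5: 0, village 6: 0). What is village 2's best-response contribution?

Others' total = 0. Even contributing 60 gives 60 < 290: no benefit either way.
Best response: 0.

0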